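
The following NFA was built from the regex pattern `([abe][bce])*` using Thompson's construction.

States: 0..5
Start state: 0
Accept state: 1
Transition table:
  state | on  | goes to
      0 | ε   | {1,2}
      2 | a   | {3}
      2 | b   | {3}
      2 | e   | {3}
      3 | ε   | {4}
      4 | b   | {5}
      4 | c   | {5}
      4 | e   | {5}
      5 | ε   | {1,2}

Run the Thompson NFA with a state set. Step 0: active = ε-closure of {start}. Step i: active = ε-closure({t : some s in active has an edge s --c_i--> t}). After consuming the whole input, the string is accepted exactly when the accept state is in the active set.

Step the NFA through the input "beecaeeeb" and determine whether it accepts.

S₀ = ε-closure({0}) = {0,1,2}
'b' @ 1: {3,4}
'e' @ 2: {1,2,5}  (accept∈set)
'e' @ 3: {3,4}
'c' @ 4: {1,2,5}  (accept∈set)
'a' @ 5: {3,4}
'e' @ 6: {1,2,5}  (accept∈set)
'e' @ 7: {3,4}
'e' @ 8: {1,2,5}  (accept∈set)
'b' @ 9: {3,4}
after full input: {3,4}  (accept=1 not in)

Answer: REJECT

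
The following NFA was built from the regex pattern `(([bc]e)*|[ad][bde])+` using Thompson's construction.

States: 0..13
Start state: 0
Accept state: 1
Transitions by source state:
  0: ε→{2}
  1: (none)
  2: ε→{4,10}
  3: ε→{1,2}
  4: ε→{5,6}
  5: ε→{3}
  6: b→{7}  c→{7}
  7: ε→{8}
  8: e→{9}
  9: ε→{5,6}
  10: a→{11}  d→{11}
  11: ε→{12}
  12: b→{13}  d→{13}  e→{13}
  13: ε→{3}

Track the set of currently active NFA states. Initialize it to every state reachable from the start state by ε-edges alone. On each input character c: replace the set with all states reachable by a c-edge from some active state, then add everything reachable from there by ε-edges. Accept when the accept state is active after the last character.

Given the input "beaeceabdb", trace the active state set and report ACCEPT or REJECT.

initial (ε-close {0}): {0,1,2,3,4,5,6,10}
'b' @ 1: {7,8}
'e' @ 2: {1,2,3,4,5,6,9,10}  ✓accept
'a' @ 3: {11,12}
'e' @ 4: {1,2,3,4,5,6,10,13}  ✓accept
'c' @ 5: {7,8}
'e' @ 6: {1,2,3,4,5,6,9,10}  ✓accept
'a' @ 7: {11,12}
'b' @ 8: {1,2,3,4,5,6,10,13}  ✓accept
'd' @ 9: {11,12}
'b' @ 10: {1,2,3,4,5,6,10,13}  ✓accept
end set {1,2,3,4,5,6,10,13} — state 1 in

Answer: ACCEPT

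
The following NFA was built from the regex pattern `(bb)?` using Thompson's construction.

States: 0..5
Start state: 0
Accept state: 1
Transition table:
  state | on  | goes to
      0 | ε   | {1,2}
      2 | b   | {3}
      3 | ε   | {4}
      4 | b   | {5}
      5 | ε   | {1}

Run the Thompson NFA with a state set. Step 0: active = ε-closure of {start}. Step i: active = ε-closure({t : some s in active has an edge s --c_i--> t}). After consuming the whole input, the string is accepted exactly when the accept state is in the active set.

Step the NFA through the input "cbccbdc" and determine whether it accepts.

S₀ = ε-closure({0}) = {0,1,2}
'c' @ 1: {}  — no active states
rest 'bccbdc' ignored (set empty)
final: {}; accept 1 not in set

Answer: REJECT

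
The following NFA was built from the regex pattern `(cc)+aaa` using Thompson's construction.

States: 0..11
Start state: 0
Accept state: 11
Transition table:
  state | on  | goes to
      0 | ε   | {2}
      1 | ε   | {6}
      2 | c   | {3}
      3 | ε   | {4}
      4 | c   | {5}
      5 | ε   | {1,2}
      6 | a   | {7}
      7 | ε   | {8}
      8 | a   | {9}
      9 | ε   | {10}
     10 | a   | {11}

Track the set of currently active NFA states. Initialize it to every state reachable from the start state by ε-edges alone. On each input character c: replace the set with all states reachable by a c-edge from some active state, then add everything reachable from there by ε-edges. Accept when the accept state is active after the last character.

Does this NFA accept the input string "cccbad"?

S₀ = ε-closure({0}) = {0,2}
'c' @ 1: {3,4}
'c' @ 2: {1,2,5,6}
'c' @ 3: {3,4}
'b' @ 4: {}  — no active states
rest 'ad' ignored (set empty)
final: {}; accept 11 not in set

Answer: REJECT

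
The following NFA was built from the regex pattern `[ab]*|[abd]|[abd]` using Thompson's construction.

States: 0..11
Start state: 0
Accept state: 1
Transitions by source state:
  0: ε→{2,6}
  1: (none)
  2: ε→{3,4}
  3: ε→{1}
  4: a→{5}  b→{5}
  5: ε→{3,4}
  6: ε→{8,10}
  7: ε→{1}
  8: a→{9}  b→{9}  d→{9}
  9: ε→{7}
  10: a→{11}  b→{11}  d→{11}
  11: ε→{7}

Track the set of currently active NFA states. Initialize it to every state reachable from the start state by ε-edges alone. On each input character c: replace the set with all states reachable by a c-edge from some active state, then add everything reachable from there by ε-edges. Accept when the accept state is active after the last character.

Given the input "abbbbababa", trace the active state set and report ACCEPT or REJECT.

Answer: ACCEPT

Steps:
start: ε-closure({0}) = {0,1,2,3,4,6,8,10}
'a' @ 1: {1,3,4,5,7,9,11}  [accepting]
'b' @ 2: {1,3,4,5}  [accepting]
'b' @ 3: {1,3,4,5}  [accepting]
'b' @ 4: {1,3,4,5}  [accepting]
'b' @ 5: {1,3,4,5}  [accepting]
'a' @ 6: {1,3,4,5}  [accepting]
'b' @ 7: {1,3,4,5}  [accepting]
'a' @ 8: {1,3,4,5}  [accepting]
'b' @ 9: {1,3,4,5}  [accepting]
'a' @ 10: {1,3,4,5}  [accepting]
final: {1,3,4,5}; accept 1 in set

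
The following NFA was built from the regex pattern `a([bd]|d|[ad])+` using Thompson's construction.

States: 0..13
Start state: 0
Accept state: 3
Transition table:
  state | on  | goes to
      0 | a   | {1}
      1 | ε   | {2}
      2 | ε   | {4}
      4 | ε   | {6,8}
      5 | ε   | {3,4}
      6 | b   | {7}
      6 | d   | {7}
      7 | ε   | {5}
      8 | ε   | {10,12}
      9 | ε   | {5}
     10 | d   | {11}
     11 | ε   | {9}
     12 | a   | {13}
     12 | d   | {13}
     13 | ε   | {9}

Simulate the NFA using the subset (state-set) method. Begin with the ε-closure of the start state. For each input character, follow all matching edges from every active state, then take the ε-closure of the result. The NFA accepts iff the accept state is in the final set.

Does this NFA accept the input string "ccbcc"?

initial (ε-close {0}): {0}
'c' @ 1: {}  — no active states
rest 'cbcc' ignored (set empty)
after full input: {}  (accept=3 not in)

Answer: REJECT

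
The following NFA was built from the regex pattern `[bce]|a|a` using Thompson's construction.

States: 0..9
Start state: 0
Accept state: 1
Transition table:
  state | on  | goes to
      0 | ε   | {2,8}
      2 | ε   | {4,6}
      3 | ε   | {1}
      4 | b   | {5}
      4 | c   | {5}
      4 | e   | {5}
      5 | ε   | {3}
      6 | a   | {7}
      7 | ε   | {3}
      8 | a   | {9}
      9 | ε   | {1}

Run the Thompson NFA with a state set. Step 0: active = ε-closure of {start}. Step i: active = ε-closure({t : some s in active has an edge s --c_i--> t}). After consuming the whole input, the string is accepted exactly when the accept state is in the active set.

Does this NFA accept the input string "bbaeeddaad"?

initial (ε-close {0}): {0,2,4,6,8}
'b' @ 1: {1,3,5}  [accepting]
'b' @ 2: {}  — dead — no transitions
rest 'aeeddaad' ignored (set empty)
final: {}; accept 1 not in set

Answer: REJECT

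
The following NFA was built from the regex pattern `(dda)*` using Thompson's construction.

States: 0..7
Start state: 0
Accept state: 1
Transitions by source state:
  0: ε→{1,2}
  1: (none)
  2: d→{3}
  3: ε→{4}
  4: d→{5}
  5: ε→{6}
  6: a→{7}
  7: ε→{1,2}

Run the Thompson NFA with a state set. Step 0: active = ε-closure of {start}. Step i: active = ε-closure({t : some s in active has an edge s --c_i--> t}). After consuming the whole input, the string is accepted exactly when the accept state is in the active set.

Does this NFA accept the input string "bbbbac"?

Answer: REJECT

Trace:
S₀ = ε-closure({0}) = {0,1,2}
'b' @ 1: {}  — dead — no transitions
rest 'bbbac' ignored (set empty)
after full input: {}  (accept=1 not in)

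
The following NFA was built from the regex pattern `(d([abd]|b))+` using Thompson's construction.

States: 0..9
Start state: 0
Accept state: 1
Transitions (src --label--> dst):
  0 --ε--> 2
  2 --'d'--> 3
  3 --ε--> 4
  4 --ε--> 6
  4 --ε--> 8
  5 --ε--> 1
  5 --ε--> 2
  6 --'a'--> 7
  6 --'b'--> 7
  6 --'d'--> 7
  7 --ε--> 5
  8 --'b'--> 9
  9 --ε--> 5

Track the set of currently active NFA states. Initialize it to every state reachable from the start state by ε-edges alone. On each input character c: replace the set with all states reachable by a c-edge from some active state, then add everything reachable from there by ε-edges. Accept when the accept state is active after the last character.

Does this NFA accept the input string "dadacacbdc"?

Answer: REJECT

Trace:
initial (ε-close {0}): {0,2}
'd' @ 1: {3,4,6,8}
'a' @ 2: {1,2,5,7}  [accepting]
'd' @ 3: {3,4,6,8}
'a' @ 4: {1,2,5,7}  [accepting]
'c' @ 5: {}  — state set empty
rest 'acbdc' ignored (set empty)
final: {}; accept 1 not in set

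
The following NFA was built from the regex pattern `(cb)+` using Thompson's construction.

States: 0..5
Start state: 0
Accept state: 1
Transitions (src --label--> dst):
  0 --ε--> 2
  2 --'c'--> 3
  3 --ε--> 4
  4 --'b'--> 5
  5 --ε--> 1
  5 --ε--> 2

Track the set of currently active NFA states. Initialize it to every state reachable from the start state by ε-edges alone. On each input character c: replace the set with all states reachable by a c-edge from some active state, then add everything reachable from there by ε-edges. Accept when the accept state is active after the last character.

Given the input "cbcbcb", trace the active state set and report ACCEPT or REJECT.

Answer: ACCEPT

Trace:
start: ε-closure({0}) = {0,2}
'c' @ 1: {3,4}
'b' @ 2: {1,2,5}  (accept∈set)
'c' @ 3: {3,4}
'b' @ 4: {1,2,5}  (accept∈set)
'c' @ 5: {3,4}
'b' @ 6: {1,2,5}  (accept∈set)
final: {1,2,5}; accept 1 in set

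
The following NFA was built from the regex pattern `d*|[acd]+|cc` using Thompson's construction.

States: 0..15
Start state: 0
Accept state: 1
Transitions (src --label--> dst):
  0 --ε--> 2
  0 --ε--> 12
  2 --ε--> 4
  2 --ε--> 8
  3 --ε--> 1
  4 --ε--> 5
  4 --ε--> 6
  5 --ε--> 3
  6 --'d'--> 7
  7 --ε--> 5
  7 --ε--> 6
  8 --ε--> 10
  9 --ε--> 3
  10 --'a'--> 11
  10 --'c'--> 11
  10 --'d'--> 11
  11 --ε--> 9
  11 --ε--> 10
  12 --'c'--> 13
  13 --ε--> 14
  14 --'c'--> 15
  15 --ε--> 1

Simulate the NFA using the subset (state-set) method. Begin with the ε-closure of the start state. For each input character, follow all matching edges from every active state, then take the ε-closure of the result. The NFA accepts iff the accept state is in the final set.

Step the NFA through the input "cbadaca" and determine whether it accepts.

Answer: REJECT

Steps:
initial (ε-close {0}): {0,1,2,3,4,5,6,8,10,12}
'c' @ 1: {1,3,9,10,11,13,14}  ✓accept
'b' @ 2: {}  — no active states
rest 'adaca' ignored (set empty)
after full input: {}  (accept=1 not in)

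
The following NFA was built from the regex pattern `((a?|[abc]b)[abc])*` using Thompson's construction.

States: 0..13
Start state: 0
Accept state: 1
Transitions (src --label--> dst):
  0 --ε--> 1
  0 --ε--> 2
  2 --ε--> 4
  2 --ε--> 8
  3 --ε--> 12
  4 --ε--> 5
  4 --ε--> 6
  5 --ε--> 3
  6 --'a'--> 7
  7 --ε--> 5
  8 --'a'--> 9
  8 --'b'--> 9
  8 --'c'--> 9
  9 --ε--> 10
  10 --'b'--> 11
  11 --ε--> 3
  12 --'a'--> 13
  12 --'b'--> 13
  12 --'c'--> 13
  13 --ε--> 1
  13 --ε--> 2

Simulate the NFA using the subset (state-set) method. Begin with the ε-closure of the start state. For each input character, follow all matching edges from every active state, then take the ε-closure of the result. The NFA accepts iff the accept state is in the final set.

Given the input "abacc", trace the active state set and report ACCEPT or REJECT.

Answer: ACCEPT

Trace:
S₀ = ε-closure({0}) = {0,1,2,3,4,5,6,8,12}
'a' @ 1: {1,2,3,4,5,6,7,8,9,10,12,13}  ✓accept
'b' @ 2: {1,2,3,4,5,6,8,9,10,11,12,13}  ✓accept
'a' @ 3: {1,2,3,4,5,6,7,8,9,10,12,13}  ✓accept
'c' @ 4: {1,2,3,4,5,6,8,9,10,12,13}  ✓accept
'c' @ 5: {1,2,3,4,5,6,8,9,10,12,13}  ✓accept
after full input: {1,2,3,4,5,6,8,9,10,12,13}  (accept=1 in)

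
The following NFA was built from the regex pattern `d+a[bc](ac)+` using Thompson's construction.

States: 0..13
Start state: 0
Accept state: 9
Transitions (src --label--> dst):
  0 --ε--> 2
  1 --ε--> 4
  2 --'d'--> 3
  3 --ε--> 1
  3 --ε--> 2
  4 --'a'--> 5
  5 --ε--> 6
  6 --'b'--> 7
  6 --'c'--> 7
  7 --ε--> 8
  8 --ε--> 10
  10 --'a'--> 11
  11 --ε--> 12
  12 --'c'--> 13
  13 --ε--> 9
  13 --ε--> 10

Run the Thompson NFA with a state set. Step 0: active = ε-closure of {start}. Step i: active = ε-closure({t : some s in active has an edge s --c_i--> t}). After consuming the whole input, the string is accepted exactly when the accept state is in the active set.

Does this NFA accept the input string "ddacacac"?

initial (ε-close {0}): {0,2}
'd' @ 1: {1,2,3,4}
'd' @ 2: {1,2,3,4}
'a' @ 3: {5,6}
'c' @ 4: {7,8,10}
'a' @ 5: {11,12}
'c' @ 6: {9,10,13}  ✓accept
'a' @ 7: {11,12}
'c' @ 8: {9,10,13}  ✓accept
end set {9,10,13} — state 9 in

Answer: ACCEPT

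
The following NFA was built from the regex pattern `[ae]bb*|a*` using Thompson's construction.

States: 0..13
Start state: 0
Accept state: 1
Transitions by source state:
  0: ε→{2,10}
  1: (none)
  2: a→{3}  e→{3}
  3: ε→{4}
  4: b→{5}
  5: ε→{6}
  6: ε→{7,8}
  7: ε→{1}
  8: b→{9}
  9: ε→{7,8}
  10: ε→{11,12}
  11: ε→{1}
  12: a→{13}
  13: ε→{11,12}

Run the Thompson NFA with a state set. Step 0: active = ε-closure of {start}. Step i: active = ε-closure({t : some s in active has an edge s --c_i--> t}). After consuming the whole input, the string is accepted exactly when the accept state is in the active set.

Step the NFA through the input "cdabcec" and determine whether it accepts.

initial (ε-close {0}): {0,1,2,10,11,12}
'c' @ 1: {}  — dead — no transitions
rest 'dabcec' ignored (set empty)
end set {} — state 1 not in

Answer: REJECT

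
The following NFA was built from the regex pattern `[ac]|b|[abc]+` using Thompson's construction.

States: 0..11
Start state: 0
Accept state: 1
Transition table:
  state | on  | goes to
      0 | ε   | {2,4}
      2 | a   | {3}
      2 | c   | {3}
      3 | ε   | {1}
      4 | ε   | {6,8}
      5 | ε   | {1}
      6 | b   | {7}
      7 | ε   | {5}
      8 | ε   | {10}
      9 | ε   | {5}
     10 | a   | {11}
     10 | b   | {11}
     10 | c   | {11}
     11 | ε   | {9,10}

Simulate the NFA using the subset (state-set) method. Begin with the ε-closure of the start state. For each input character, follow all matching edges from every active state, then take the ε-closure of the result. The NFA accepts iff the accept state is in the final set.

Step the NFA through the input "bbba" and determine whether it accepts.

start: ε-closure({0}) = {0,2,4,6,8,10}
'b' @ 1: {1,5,7,9,10,11}  [accepting]
'b' @ 2: {1,5,9,10,11}  [accepting]
'b' @ 3: {1,5,9,10,11}  [accepting]
'a' @ 4: {1,5,9,10,11}  [accepting]
end set {1,5,9,10,11} — state 1 in

Answer: ACCEPT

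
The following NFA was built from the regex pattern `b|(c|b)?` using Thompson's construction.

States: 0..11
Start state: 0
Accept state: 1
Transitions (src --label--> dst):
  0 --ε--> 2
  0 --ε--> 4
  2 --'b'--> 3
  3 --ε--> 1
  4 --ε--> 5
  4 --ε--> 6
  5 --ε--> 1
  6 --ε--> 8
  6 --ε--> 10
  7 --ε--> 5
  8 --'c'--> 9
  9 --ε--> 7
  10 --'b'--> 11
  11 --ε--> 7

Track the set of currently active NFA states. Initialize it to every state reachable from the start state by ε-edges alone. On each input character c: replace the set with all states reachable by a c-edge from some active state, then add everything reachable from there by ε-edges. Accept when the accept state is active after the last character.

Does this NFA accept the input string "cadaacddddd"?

Answer: REJECT

Trace:
start: ε-closure({0}) = {0,1,2,4,5,6,8,10}
'c' @ 1: {1,5,7,9}  [accepting]
'a' @ 2: {}  — state set empty
rest 'daacddddd' ignored (set empty)
end set {} — state 1 not in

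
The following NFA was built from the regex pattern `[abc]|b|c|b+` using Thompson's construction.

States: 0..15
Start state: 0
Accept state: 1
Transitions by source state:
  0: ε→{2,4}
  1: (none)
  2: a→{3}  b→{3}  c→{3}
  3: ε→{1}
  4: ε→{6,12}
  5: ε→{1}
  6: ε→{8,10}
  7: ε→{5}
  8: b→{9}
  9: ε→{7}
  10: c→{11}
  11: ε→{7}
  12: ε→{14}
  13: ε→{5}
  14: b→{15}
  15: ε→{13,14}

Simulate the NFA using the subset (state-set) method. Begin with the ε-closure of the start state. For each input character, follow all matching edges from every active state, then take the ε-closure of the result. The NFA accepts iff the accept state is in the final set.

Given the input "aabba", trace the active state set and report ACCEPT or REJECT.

Answer: REJECT

Trace:
S₀ = ε-closure({0}) = {0,2,4,6,8,10,12,14}
'a' @ 1: {1,3}  (accept∈set)
'a' @ 2: {}  — no active states
rest 'bba' ignored (set empty)
after full input: {}  (accept=1 not in)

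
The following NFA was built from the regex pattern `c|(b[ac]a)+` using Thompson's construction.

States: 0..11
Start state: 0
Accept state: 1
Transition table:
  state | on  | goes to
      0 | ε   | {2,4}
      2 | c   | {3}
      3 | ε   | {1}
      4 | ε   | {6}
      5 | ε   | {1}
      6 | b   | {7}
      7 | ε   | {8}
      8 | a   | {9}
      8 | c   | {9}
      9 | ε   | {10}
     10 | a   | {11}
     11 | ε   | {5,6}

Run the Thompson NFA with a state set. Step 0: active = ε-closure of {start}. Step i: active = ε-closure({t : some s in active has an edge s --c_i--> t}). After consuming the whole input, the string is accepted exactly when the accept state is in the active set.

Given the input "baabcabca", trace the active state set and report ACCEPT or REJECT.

initial (ε-close {0}): {0,2,4,6}
'b' @ 1: {7,8}
'a' @ 2: {9,10}
'a' @ 3: {1,5,6,11}  ✓accept
'b' @ 4: {7,8}
'c' @ 5: {9,10}
'a' @ 6: {1,5,6,11}  ✓accept
'b' @ 7: {7,8}
'c' @ 8: {9,10}
'a' @ 9: {1,5,6,11}  ✓accept
after full input: {1,5,6,11}  (accept=1 in)

Answer: ACCEPT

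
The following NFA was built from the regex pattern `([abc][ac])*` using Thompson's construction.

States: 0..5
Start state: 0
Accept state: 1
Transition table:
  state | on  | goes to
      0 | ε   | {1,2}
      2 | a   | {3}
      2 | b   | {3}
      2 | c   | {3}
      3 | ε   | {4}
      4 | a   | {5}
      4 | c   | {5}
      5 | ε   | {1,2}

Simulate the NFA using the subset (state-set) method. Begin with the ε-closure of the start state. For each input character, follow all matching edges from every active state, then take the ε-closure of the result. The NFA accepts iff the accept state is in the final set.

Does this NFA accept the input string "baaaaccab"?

Answer: REJECT

Steps:
initial (ε-close {0}): {0,1,2}
'b' @ 1: {3,4}
'a' @ 2: {1,2,5}  ✓accept
'a' @ 3: {3,4}
'a' @ 4: {1,2,5}  ✓accept
'a' @ 5: {3,4}
'c' @ 6: {1,2,5}  ✓accept
'c' @ 7: {3,4}
'a' @ 8: {1,2,5}  ✓accept
'b' @ 9: {3,4}
end set {3,4} — state 1 not in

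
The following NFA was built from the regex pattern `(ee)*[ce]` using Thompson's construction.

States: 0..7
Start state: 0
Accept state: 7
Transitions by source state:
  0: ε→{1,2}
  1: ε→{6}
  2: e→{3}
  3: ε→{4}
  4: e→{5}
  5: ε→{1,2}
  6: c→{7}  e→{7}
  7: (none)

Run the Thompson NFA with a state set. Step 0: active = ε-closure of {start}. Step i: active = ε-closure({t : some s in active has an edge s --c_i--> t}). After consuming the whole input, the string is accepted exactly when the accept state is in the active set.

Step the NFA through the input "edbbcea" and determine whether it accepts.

start: ε-closure({0}) = {0,1,2,6}
'e' @ 1: {3,4,7}  ✓accept
'd' @ 2: {}  — no active states
rest 'bbcea' ignored (set empty)
end set {} — state 7 not in

Answer: REJECT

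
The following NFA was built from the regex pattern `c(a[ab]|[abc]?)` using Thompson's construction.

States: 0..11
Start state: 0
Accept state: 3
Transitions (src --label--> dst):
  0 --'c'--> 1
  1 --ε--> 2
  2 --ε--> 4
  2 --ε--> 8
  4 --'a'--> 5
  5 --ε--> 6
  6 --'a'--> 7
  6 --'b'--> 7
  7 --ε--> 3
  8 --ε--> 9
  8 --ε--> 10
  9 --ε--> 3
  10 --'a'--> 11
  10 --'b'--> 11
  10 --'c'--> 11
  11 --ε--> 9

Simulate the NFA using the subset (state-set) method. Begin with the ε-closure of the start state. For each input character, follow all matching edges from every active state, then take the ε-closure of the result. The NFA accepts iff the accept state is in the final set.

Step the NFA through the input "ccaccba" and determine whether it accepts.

Answer: REJECT

Derivation:
start: ε-closure({0}) = {0}
'c' @ 1: {1,2,3,4,8,9,10}  (accept∈set)
'c' @ 2: {3,9,11}  (accept∈set)
'a' @ 3: {}  — no active states
rest 'ccba' ignored (set empty)
end set {} — state 3 not in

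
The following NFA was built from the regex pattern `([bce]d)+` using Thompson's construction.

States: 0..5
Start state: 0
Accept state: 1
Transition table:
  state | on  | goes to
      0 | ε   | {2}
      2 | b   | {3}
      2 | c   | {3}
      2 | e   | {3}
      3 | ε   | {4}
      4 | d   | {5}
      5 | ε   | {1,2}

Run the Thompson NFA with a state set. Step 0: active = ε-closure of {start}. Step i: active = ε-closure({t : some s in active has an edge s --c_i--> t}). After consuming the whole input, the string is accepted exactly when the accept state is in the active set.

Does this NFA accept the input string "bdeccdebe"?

S₀ = ε-closure({0}) = {0,2}
'b' @ 1: {3,4}
'd' @ 2: {1,2,5}  [accepting]
'e' @ 3: {3,4}
'c' @ 4: {}  — no active states
rest 'cdebe' ignored (set empty)
end set {} — state 1 not in

Answer: REJECT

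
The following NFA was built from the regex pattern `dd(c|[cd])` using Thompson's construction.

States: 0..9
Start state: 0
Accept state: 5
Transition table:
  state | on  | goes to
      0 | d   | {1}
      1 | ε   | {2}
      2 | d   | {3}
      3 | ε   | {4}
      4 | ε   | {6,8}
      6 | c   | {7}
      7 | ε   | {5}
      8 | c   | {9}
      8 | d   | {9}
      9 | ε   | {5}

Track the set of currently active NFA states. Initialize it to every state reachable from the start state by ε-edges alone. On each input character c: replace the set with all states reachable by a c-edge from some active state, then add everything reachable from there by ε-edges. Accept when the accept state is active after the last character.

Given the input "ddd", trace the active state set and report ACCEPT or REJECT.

S₀ = ε-closure({0}) = {0}
'd' @ 1: {1,2}
'd' @ 2: {3,4,6,8}
'd' @ 3: {5,9}  (accept∈set)
final: {5,9}; accept 5 in set

Answer: ACCEPT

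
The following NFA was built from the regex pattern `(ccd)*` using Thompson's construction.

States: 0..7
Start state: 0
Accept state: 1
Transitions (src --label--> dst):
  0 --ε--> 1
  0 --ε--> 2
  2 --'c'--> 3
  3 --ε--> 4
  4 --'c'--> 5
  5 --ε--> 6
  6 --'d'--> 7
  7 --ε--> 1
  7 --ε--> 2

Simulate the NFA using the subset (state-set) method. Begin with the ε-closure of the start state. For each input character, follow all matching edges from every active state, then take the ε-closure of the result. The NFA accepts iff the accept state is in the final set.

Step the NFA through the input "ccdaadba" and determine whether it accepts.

Answer: REJECT

Derivation:
S₀ = ε-closure({0}) = {0,1,2}
'c' @ 1: {3,4}
'c' @ 2: {5,6}
'd' @ 3: {1,2,7}  [accepting]
'a' @ 4: {}  — dead — no transitions
rest 'adba' ignored (set empty)
end set {} — state 1 not in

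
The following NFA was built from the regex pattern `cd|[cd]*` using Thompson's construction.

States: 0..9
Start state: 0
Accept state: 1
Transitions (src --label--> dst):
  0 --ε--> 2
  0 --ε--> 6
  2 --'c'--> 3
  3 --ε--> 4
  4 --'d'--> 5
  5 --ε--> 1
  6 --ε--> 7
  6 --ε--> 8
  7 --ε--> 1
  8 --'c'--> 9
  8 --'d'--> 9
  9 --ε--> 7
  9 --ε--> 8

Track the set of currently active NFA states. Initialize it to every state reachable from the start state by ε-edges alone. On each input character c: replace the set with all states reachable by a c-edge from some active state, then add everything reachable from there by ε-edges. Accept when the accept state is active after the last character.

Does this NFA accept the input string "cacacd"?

S₀ = ε-closure({0}) = {0,1,2,6,7,8}
'c' @ 1: {1,3,4,7,8,9}  [accepting]
'a' @ 2: {}  — dead — no transitions
rest 'cacd' ignored (set empty)
after full input: {}  (accept=1 not in)

Answer: REJECT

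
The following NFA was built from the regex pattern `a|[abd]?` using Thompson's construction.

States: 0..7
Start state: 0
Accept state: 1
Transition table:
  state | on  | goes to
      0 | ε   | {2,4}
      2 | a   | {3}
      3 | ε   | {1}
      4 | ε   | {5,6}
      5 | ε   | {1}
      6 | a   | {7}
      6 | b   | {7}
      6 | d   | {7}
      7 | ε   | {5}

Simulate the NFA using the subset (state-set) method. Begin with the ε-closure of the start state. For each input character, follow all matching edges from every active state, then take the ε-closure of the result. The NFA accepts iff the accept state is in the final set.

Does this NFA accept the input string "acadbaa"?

Answer: REJECT

Steps:
S₀ = ε-closure({0}) = {0,1,2,4,5,6}
'a' @ 1: {1,3,5,7}  (accept∈set)
'c' @ 2: {}  — dead — no transitions
rest 'adbaa' ignored (set empty)
final: {}; accept 1 not in set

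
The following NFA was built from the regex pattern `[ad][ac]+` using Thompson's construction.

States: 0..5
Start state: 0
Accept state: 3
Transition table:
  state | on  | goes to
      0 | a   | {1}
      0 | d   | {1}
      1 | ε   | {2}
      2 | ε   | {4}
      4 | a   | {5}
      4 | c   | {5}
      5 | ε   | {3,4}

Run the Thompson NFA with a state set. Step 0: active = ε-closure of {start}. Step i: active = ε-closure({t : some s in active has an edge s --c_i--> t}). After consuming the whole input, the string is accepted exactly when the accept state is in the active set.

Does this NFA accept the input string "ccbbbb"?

Answer: REJECT

Steps:
start: ε-closure({0}) = {0}
'c' @ 1: {}  — state set empty
rest 'cbbbb' ignored (set empty)
after full input: {}  (accept=3 not in)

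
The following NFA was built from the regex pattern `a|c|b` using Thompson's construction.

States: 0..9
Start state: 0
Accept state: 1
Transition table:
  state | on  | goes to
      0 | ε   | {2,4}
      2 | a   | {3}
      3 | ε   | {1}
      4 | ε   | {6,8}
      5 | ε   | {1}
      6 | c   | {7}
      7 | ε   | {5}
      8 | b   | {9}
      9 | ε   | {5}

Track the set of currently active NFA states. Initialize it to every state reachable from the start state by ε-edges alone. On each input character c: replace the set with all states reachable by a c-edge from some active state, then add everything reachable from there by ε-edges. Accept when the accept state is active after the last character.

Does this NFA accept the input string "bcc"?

initial (ε-close {0}): {0,2,4,6,8}
'b' @ 1: {1,5,9}  [accepting]
'c' @ 2: {}  — state set empty
rest 'c' ignored (set empty)
end set {} — state 1 not in

Answer: REJECT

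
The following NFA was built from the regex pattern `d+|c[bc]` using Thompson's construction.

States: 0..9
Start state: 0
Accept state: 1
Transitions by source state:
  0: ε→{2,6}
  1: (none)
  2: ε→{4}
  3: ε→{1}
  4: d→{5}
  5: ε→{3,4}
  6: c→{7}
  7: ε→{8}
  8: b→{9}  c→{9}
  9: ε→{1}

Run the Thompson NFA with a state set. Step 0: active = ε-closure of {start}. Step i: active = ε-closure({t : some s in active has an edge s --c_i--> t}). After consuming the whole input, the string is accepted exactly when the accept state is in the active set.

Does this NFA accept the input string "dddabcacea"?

Answer: REJECT

Trace:
S₀ = ε-closure({0}) = {0,2,4,6}
'd' @ 1: {1,3,4,5}  [accepting]
'd' @ 2: {1,3,4,5}  [accepting]
'd' @ 3: {1,3,4,5}  [accepting]
'a' @ 4: {}  — dead — no transitions
rest 'bcacea' ignored (set empty)
final: {}; accept 1 not in set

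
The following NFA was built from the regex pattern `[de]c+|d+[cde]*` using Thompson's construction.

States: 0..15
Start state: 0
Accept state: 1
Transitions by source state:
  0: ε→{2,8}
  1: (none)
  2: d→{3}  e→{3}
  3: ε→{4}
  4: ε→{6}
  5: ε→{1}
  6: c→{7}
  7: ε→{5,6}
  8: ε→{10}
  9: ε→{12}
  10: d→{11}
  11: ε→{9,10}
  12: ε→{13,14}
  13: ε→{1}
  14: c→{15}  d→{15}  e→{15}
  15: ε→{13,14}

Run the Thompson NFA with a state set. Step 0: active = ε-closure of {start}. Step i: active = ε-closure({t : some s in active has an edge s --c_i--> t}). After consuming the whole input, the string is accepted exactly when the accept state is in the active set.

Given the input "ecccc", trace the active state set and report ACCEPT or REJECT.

Answer: ACCEPT

Steps:
initial (ε-close {0}): {0,2,8,10}
'e' @ 1: {3,4,6}
'c' @ 2: {1,5,6,7}  [accepting]
'c' @ 3: {1,5,6,7}  [accepting]
'c' @ 4: {1,5,6,7}  [accepting]
'c' @ 5: {1,5,6,7}  [accepting]
after full input: {1,5,6,7}  (accept=1 in)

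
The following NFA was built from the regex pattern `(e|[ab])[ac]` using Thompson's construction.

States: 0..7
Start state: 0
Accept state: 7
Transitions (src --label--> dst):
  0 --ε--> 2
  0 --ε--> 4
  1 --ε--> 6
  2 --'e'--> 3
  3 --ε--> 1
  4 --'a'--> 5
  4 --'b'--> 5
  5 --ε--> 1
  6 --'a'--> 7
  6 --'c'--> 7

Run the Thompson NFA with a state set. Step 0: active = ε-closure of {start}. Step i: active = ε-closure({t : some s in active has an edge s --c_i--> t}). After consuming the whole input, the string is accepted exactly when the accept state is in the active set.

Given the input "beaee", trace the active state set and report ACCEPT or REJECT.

initial (ε-close {0}): {0,2,4}
'b' @ 1: {1,5,6}
'e' @ 2: {}  — no active states
rest 'aee' ignored (set empty)
final: {}; accept 7 not in set

Answer: REJECT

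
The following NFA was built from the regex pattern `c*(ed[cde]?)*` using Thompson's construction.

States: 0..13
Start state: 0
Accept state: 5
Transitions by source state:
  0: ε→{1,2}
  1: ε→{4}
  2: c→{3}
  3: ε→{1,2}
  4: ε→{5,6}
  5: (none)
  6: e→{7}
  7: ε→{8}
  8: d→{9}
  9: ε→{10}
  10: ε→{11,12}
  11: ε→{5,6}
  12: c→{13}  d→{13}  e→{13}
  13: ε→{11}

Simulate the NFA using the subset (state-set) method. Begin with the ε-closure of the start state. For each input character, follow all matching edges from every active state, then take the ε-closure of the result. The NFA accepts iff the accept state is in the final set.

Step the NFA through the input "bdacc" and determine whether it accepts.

Answer: REJECT

Trace:
start: ε-closure({0}) = {0,1,2,4,5,6}
'b' @ 1: {}  — dead — no transitions
rest 'dacc' ignored (set empty)
end set {} — state 5 not in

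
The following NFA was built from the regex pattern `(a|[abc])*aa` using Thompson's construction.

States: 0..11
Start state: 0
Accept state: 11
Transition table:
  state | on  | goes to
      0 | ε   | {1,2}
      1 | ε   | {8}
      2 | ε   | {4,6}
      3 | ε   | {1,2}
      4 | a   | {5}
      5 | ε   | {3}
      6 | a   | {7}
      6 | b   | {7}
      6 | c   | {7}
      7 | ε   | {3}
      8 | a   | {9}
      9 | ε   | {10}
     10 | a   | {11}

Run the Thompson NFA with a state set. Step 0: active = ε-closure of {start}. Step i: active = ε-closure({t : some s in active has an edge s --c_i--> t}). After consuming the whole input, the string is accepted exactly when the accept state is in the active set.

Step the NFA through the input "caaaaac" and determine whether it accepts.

Answer: REJECT

Derivation:
initial (ε-close {0}): {0,1,2,4,6,8}
'c' @ 1: {1,2,3,4,6,7,8}
'a' @ 2: {1,2,3,4,5,6,7,8,9,10}
'a' @ 3: {1,2,3,4,5,6,7,8,9,10,11}  (accept∈set)
'a' @ 4: {1,2,3,4,5,6,7,8,9,10,11}  (accept∈set)
'a' @ 5: {1,2,3,4,5,6,7,8,9,10,11}  (accept∈set)
'a' @ 6: {1,2,3,4,5,6,7,8,9,10,11}  (accept∈set)
'c' @ 7: {1,2,3,4,6,7,8}
end set {1,2,3,4,6,7,8} — state 11 not in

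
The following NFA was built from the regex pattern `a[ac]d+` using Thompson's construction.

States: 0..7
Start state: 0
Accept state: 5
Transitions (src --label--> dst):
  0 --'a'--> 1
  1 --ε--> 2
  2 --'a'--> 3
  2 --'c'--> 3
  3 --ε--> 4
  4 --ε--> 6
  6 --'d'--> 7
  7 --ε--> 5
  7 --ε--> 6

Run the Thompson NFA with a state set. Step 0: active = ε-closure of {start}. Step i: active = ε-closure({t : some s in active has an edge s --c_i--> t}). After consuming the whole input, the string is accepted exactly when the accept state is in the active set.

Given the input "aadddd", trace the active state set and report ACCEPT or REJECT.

Answer: ACCEPT

Trace:
start: ε-closure({0}) = {0}
'a' @ 1: {1,2}
'a' @ 2: {3,4,6}
'd' @ 3: {5,6,7}  (accept∈set)
'd' @ 4: {5,6,7}  (accept∈set)
'd' @ 5: {5,6,7}  (accept∈set)
'd' @ 6: {5,6,7}  (accept∈set)
after full input: {5,6,7}  (accept=5 in)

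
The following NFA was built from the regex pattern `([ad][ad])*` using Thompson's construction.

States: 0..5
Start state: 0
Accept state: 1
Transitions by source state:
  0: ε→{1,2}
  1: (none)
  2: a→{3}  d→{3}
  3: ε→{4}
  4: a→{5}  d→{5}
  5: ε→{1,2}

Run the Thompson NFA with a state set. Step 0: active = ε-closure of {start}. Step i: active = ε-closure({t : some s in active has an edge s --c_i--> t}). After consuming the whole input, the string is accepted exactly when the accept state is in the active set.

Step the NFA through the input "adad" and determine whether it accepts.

start: ε-closure({0}) = {0,1,2}
'a' @ 1: {3,4}
'd' @ 2: {1,2,5}  (accept∈set)
'a' @ 3: {3,4}
'd' @ 4: {1,2,5}  (accept∈set)
end set {1,2,5} — state 1 in

Answer: ACCEPT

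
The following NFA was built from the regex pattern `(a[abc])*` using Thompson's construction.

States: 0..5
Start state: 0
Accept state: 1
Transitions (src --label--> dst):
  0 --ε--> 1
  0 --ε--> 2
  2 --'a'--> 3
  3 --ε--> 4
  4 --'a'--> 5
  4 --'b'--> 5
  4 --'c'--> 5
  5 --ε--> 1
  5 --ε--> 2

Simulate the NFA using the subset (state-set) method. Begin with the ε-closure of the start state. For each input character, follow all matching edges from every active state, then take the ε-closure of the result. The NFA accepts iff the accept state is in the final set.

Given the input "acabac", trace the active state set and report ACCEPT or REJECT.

Answer: ACCEPT

Derivation:
S₀ = ε-closure({0}) = {0,1,2}
'a' @ 1: {3,4}
'c' @ 2: {1,2,5}  [accepting]
'a' @ 3: {3,4}
'b' @ 4: {1,2,5}  [accepting]
'a' @ 5: {3,4}
'c' @ 6: {1,2,5}  [accepting]
after full input: {1,2,5}  (accept=1 in)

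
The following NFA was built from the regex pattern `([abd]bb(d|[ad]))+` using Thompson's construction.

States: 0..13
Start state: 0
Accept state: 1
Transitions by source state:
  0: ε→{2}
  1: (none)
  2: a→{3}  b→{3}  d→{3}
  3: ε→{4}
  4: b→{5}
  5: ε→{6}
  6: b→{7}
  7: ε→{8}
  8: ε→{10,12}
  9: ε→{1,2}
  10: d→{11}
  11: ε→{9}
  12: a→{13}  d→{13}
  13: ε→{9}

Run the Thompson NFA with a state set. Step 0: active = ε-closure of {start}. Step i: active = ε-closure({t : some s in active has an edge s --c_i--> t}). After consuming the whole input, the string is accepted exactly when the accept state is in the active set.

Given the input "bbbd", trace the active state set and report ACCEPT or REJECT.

Answer: ACCEPT

Trace:
S₀ = ε-closure({0}) = {0,2}
'b' @ 1: {3,4}
'b' @ 2: {5,6}
'b' @ 3: {7,8,10,12}
'd' @ 4: {1,2,9,11,13}  (accept∈set)
end set {1,2,9,11,13} — state 1 in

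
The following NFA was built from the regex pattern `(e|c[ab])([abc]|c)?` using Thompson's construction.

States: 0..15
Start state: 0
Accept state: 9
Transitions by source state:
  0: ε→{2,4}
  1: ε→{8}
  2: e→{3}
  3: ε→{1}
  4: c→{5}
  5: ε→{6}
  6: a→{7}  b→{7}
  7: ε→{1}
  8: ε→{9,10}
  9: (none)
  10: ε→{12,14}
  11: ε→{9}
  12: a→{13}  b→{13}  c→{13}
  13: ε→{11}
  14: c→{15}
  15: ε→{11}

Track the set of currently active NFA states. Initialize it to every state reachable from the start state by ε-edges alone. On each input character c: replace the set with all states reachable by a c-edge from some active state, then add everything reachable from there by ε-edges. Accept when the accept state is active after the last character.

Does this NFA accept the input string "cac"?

start: ε-closure({0}) = {0,2,4}
'c' @ 1: {5,6}
'a' @ 2: {1,7,8,9,10,12,14}  (accept∈set)
'c' @ 3: {9,11,13,15}  (accept∈set)
end set {9,11,13,15} — state 9 in

Answer: ACCEPT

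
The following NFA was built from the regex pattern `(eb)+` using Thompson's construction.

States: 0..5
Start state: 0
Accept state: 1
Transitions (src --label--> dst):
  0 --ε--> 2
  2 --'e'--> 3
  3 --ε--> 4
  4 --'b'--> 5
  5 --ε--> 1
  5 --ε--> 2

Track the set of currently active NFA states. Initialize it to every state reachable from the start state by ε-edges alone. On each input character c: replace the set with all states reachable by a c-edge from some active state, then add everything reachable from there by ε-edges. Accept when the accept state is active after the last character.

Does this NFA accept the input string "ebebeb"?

Answer: ACCEPT

Trace:
initial (ε-close {0}): {0,2}
'e' @ 1: {3,4}
'b' @ 2: {1,2,5}  ✓accept
'e' @ 3: {3,4}
'b' @ 4: {1,2,5}  ✓accept
'e' @ 5: {3,4}
'b' @ 6: {1,2,5}  ✓accept
end set {1,2,5} — state 1 in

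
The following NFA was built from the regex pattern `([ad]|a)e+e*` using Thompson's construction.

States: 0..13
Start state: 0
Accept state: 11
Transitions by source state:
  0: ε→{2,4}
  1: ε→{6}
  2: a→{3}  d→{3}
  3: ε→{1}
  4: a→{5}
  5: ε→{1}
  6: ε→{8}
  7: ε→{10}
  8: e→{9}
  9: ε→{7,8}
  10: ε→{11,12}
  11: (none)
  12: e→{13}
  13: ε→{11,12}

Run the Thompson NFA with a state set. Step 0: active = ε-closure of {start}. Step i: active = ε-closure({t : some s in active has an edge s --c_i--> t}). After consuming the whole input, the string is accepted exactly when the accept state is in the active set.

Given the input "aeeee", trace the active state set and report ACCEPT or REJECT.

Answer: ACCEPT

Derivation:
initial (ε-close {0}): {0,2,4}
'a' @ 1: {1,3,5,6,8}
'e' @ 2: {7,8,9,10,11,12}  (accept∈set)
'e' @ 3: {7,8,9,10,11,12,13}  (accept∈set)
'e' @ 4: {7,8,9,10,11,12,13}  (accept∈set)
'e' @ 5: {7,8,9,10,11,12,13}  (accept∈set)
after full input: {7,8,9,10,11,12,13}  (accept=11 in)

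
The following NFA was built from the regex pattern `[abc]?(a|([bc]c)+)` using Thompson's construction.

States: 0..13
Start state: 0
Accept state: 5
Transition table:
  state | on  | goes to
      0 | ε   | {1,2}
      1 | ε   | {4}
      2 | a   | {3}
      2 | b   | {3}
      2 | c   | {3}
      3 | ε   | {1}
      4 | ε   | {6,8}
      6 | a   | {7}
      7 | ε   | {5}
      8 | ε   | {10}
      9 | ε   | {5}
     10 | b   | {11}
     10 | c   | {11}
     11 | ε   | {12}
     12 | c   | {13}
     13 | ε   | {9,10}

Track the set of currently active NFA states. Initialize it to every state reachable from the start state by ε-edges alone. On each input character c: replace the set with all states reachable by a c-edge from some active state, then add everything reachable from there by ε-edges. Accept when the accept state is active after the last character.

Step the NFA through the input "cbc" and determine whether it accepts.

S₀ = ε-closure({0}) = {0,1,2,4,6,8,10}
'c' @ 1: {1,3,4,6,8,10,11,12}
'b' @ 2: {11,12}
'c' @ 3: {5,9,10,13}  ✓accept
after full input: {5,9,10,13}  (accept=5 in)

Answer: ACCEPT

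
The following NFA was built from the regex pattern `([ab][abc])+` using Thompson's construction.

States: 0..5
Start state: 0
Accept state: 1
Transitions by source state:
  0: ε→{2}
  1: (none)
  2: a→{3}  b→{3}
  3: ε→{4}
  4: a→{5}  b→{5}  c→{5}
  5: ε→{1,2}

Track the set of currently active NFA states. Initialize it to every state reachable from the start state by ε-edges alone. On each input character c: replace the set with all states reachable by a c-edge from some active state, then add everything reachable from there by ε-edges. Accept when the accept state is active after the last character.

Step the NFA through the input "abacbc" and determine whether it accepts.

Answer: ACCEPT

Derivation:
S₀ = ε-closure({0}) = {0,2}
'a' @ 1: {3,4}
'b' @ 2: {1,2,5}  (accept∈set)
'a' @ 3: {3,4}
'c' @ 4: {1,2,5}  (accept∈set)
'b' @ 5: {3,4}
'c' @ 6: {1,2,5}  (accept∈set)
final: {1,2,5}; accept 1 in set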